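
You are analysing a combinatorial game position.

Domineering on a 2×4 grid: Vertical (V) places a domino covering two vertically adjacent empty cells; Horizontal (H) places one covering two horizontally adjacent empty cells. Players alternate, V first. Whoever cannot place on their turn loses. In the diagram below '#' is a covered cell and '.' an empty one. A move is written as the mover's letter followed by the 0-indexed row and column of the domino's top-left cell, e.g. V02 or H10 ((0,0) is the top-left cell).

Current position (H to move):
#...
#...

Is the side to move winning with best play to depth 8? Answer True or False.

H winning at [#.../#...]: True

ply 1, H at #.../#... | H01=+1→###./#...*; H02=+1→#.##/#...; H11=+1→#.../###.; H12=+1→#.../#.##
ply 2, V at ###./#... | V03=-1→####/#..#*
ply 3, H at ####/#..# | H11=+1→####/####*
ply 4: ####/#### is terminal -1 (V); from #.../#... depth 8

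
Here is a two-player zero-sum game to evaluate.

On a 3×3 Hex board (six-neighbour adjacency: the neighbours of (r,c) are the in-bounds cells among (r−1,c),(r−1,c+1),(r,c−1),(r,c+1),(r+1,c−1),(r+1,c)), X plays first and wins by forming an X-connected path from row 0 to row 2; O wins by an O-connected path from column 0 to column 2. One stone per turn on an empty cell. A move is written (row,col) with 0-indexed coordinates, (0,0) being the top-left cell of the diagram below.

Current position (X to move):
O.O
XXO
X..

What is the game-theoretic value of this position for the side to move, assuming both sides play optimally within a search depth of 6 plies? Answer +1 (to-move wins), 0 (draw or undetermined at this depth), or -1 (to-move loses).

value(O.O/XXO/X.., X) = +1

ply 1, X at O.O/XXO/X.. | (0,1)=+1→OXO/XXO/X..*; (2,1)=-1→O.O/XXO/XX.; (2,2)=-1→O.O/XXO/X.X
ply 2: OXO/XXO/X.. is terminal -1 (O); from O.O/XXO/X.. depth 6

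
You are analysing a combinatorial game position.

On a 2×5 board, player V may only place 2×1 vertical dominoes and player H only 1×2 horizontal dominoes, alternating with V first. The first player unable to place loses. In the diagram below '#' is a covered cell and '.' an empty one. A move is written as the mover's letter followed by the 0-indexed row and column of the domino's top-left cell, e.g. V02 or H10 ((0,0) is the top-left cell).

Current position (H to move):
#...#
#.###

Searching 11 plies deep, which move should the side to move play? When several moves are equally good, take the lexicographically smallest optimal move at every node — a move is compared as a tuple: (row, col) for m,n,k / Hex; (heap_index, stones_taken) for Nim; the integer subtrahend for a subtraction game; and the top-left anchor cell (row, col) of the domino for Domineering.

H's best at [#...#/#.###]: H01

ply 1, H at #...#/#.### | H01=+1→###.#/#.###*; H02=-1→#.###/#.###
ply 2: ###.#/#.### is terminal -1 (V); from #...#/#.### depth 11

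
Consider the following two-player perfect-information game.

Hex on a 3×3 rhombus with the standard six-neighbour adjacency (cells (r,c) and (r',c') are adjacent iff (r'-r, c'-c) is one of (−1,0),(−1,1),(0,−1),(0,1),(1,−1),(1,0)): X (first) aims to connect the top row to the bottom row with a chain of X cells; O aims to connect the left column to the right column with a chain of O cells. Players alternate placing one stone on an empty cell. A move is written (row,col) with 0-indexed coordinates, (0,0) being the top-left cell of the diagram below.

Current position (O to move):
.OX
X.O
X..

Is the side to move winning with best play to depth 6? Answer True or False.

p1 O@[.OX/X.O/X..]: (0,0)[OOX/X.O/X..]-1* (1,1)[.OX/XOO/X..]-1 (2,1)[.OX/X.O/XO.]-1 (2,2)[.OX/X.O/X.O]-1
p2 X@[OOX/X.O/X..]: (1,1)[OOX/XXO/X..]+1* (2,1)[OOX/X.O/XX.]-1 (2,2)[OOX/X.O/X.X]-1
p3 O@[OOX/XXO/X..] terminal -1; root [.OX/X.O/X..] d6

O winning at [.OX/X.O/X..]: False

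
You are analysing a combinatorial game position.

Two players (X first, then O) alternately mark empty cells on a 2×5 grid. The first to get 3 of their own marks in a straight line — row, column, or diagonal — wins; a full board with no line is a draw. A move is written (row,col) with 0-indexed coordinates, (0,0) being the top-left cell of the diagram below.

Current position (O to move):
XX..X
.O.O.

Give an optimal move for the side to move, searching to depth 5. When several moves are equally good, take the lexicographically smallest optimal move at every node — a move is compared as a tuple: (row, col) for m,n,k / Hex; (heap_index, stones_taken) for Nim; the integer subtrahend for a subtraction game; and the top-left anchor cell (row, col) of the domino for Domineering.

ply 1, O at XX..X/.O.O. | (0,2)=+0→XXO.X/.O.O.; (0,3)=-1→XX.OX/.O.O.; (1,0)=-1→XX..X/OO.O.; (1,2)=+1→XX..X/.OOO.*; (1,4)=-1→XX..X/.O.OO
ply 2: XX..X/.OOO. is terminal -1 (X); from XX..X/.O.O. depth 5

O's best at [XX..X/.O.O.]: (1,2)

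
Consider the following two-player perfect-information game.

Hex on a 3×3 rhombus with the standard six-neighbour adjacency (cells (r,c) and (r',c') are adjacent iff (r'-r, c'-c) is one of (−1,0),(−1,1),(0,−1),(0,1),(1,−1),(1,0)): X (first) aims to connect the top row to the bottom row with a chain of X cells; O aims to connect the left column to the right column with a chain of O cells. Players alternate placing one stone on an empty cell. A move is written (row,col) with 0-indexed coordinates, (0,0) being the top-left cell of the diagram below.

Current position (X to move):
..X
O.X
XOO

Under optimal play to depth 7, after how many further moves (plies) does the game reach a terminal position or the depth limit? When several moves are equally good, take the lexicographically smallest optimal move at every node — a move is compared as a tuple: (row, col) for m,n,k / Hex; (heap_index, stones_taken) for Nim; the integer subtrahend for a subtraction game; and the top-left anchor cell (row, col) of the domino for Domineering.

p1 X@[..X/O.X/XOO]: (0,0)[X.X/O.X/XOO]-1 (0,1)[.XX/O.X/XOO]-1 (1,1)[..X/OXX/XOO]+1*
p2 O@[..X/OXX/XOO] terminal -1; root [..X/O.X/XOO] d7

PV length from [..X/O.X/XOO]: 1 ply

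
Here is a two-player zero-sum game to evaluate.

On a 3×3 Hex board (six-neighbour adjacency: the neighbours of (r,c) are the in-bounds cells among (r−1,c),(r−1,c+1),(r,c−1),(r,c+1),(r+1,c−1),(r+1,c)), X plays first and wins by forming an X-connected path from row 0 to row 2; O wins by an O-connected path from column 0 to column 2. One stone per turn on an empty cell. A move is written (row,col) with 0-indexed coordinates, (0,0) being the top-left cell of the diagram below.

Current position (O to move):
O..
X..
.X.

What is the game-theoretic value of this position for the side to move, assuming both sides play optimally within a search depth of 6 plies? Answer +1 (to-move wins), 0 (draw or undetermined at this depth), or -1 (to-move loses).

ply 1, O at O../X../.X. | (0,1)=-1→OO./X../.X.; (0,2)=-1→O.O/X../.X.; (1,1)=+1→O../XO./.X.*; (1,2)=-1→O../X.O/.X.; (2,0)=-1→O../X../OX.; (2,2)=-1→O../X../.XO
ply 2, X at O../XO./.X. | (0,1)=-1→OX./XO./.X.*; (0,2)=-1→O.X/XO./.X.; (1,2)=-1→O../XOX/.X.; (2,0)=-1→O../XO./XX.; (2,2)=-1→O../XO./.XX
ply 3, O at OX./XO./.X. | (0,2)=-1→OXO/XO./.X.; (1,2)=-1→OX./XOO/.X.; (2,0)=+1→OX./XO./OX.*; (2,2)=-1→OX./XO./.XO
ply 4, X at OX./XO./OX. | (0,2)=-1→OXX/XO./OX.*; (1,2)=-1→OX./XOX/OX.; (2,2)=-1→OX./XO./OXX
ply 5, O at OXX/XO./OX. | (1,2)=+1→OXX/XOO/OX.*; (2,2)=-1→OXX/XO./OXO
ply 6: OXX/XOO/OX. is terminal -1 (X); from O../X../.X. depth 6

value(O../X../.X., O) = +1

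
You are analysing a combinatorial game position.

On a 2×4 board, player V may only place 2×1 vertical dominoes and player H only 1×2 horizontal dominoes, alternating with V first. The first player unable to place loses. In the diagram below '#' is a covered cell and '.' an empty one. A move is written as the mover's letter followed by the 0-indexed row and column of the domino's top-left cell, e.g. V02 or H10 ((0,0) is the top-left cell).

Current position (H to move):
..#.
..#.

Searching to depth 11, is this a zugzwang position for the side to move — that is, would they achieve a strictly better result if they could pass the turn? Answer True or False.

zugzwang(..#./..#., H) = False

[..#./..#.] H move#1: H00:+1/###./..#.*, H10:+1/..#./###.
[###./..#.] V move#2: V03:-1/####/..##*
[####/..##] H move#3: H10:+1/####/####*
[####/####] end (terminal -1, V#4); searched ..#./..#. to 11
suppose H passes — search the same position with V to move:
pass> [..#./..#.] V move#1: V00:+1/#.#./#.#.*, V01:+1/.##./.##., V03:-1/..##/..##
pass> [#.#./#.#.] end (terminal -1, H#2); searched ..#./..#. to 11
for H: play +1, pass -1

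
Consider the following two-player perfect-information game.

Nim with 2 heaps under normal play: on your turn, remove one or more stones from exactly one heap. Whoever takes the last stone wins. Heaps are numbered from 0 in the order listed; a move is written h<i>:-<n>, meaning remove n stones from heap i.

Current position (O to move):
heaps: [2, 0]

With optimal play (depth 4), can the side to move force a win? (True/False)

O winning at [(2,0)]: True

p1 O@[(2,0)]: h0:-1[(1,0)]-1 h0:-2[(0,0)]+1*
p2 X@[(0,0)] terminal -1; root [(2,0)] d4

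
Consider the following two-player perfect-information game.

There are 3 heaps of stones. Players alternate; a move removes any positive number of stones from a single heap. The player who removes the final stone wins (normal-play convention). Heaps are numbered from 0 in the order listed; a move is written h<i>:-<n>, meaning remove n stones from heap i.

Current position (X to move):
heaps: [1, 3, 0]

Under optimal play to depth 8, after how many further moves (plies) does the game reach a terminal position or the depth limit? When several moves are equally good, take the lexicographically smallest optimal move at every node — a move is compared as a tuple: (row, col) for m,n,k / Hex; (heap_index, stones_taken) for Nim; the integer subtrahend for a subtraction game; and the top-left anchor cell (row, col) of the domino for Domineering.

ply 1, X at (1,3,0) | h0:-1=-1→(0,3,0); h1:-1=-1→(1,2,0); h1:-2=+1→(1,1,0)*; h1:-3=-1→(1,0,0)
ply 2, O at (1,1,0) | h0:-1=-1→(0,1,0)*; h1:-1=-1→(1,0,0)
ply 3, X at (0,1,0) | h1:-1=+1→(0,0,0)*
ply 4: (0,0,0) is terminal -1 (O); from (1,3,0) depth 8

PV length from [(1,3,0)]: 3 plies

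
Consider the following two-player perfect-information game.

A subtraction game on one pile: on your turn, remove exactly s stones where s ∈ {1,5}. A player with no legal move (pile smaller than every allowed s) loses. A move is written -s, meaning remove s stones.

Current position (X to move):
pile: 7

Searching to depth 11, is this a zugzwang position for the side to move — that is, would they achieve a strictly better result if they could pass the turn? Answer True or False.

zugzwang(7, X) = False

p1 X@[7]: -1[6]+1* -5[2]+1
p2 O@[6]: -1[5]-1* -5[1]-1
p3 X@[5]: -1[4]+1* -5[0]+1
p4 O@[4]: -1[3]-1*
p5 X@[3]: -1[2]+1*
p6 O@[2]: -1[1]-1*
p7 X@[1]: -1[0]+1*
p8 O@[0] terminal -1; root [7] d11
if X skipped the turn, O would face:
~ p1 O@[7]: -1[6]+1* -5[2]+1
~ p2 X@[6]: -1[5]-1* -5[1]-1
~ p3 O@[5]: -1[4]+1* -5[0]+1
~ p4 X@[4]: -1[3]-1*
~ p5 O@[3]: -1[2]+1*
~ p6 X@[2]: -1[1]-1*
~ p7 O@[1]: -1[0]+1*
~ p8 X@[0] terminal -1; root [7] d11
compare (X): move=+1 vs pass=-1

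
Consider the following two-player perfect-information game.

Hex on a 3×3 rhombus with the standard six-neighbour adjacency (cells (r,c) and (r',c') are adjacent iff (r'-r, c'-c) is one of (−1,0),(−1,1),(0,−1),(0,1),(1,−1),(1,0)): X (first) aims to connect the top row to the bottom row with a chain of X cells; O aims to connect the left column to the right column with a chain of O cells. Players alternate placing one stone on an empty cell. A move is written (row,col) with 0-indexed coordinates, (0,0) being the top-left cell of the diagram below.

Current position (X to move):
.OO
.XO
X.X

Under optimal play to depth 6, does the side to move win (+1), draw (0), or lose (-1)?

value(.OO/.XO/X.X, X) = -1

ply 1, X at .OO/.XO/X.X | (0,0)=-1→XOO/.XO/X.X*; (1,0)=-1→.OO/XXO/X.X; (2,1)=-1→.OO/.XO/XXX
ply 2, O at XOO/.XO/X.X | (1,0)=+1→XOO/OXO/X.X*; (2,1)=-1→XOO/.XO/XOX
ply 3: XOO/OXO/X.X is terminal -1 (X); from .OO/.XO/X.X depth 6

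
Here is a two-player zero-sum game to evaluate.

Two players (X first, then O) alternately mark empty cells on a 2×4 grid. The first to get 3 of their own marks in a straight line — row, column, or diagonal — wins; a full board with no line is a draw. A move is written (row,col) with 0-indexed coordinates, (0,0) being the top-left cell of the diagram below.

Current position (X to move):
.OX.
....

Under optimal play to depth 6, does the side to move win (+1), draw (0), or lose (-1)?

[.OX./....] X move#1: (0,0):+0/XOX./....*, (0,3):+0/.OXX/...., (1,0):+0/.OX./X..., (1,1):+0/.OX./.X.., (1,2):+0/.OX./..X., (1,3):+0/.OX./...X
[XOX./....] O move#2: (0,3):+0/XOXO/....*, (1,0):+0/XOX./O..., (1,1):+0/XOX./.O.., (1,2):+0/XOX./..O., (1,3):+0/XOX./...O
[XOXO/....] X move#3: (1,0):+0/XOXO/X...*, (1,1):+0/XOXO/.X.., (1,2):+0/XOXO/..X., (1,3):+0/XOXO/...X
[XOXO/X...] O move#4: (1,1):+0/XOXO/XO..*, (1,2):+0/XOXO/X.O., (1,3):+0/XOXO/X..O
[XOXO/XO..] X move#5: (1,2):+0/XOXO/XOX.*, (1,3):+0/XOXO/XO.X
[XOXO/XOX.] O move#6: (1,3):+0/XOXO/XOXO*
[XOXO/XOXO] end (terminal +0, X#7); searched .OX./.... to 6

value(.OX./...., X) = 0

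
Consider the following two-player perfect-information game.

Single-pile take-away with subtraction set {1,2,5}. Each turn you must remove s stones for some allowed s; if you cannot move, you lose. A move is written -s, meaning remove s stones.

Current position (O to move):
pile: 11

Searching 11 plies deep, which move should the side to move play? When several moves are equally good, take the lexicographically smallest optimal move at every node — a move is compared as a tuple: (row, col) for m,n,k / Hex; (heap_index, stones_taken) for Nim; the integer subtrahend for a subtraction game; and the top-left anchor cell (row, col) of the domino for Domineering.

O's best at [11]: -2

ply 1, O at 11 | -1=-1→10; -2=+1→9*; -5=+1→6
ply 2, X at 9 | -1=-1→8*; -2=-1→7; -5=-1→4
ply 3, O at 8 | -1=-1→7; -2=+1→6*; -5=+1→3
ply 4, X at 6 | -1=-1→5*; -2=-1→4; -5=-1→1
ply 5, O at 5 | -1=-1→4; -2=+1→3*; -5=+1→0
ply 6, X at 3 | -1=-1→2*; -2=-1→1
ply 7, O at 2 | -1=-1→1; -2=+1→0*
ply 8: 0 is terminal -1 (X); from 11 depth 11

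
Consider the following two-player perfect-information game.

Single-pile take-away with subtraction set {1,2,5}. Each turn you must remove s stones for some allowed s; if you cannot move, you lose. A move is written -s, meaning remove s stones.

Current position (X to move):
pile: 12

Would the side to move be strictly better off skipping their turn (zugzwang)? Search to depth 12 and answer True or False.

[12] X move#1: -1:-1/11*, -2:-1/10, -5:-1/7
[11] O move#2: -1:-1/10, -2:+1/9*, -5:+1/6
[9] X move#3: -1:-1/8*, -2:-1/7, -5:-1/4
[8] O move#4: -1:-1/7, -2:+1/6*, -5:+1/3
[6] X move#5: -1:-1/5*, -2:-1/4, -5:-1/1
[5] O move#6: -1:-1/4, -2:+1/3*, -5:+1/0
[3] X move#7: -1:-1/2*, -2:-1/1
[2] O move#8: -1:-1/1, -2:+1/0*
[0] end (terminal -1, X#9); searched 12 to 12
if X skipped the turn, O would face:
~ [12] O move#1: -1:-1/11*, -2:-1/10, -5:-1/7
~ [11] X move#2: -1:-1/10, -2:+1/9*, -5:+1/6
~ [9] O move#3: -1:-1/8*, -2:-1/7, -5:-1/4
~ [8] X move#4: -1:-1/7, -2:+1/6*, -5:+1/3
~ [6] O move#5: -1:-1/5*, -2:-1/4, -5:-1/1
~ [5] X move#6: -1:-1/4, -2:+1/3*, -5:+1/0
~ [3] O move#7: -1:-1/2*, -2:-1/1
~ [2] X move#8: -1:-1/1, -2:+1/0*
~ [0] end (terminal -1, O#9); searched 12 to 12
compare (X): move=-1 vs pass=+1

zugzwang(12, X) = True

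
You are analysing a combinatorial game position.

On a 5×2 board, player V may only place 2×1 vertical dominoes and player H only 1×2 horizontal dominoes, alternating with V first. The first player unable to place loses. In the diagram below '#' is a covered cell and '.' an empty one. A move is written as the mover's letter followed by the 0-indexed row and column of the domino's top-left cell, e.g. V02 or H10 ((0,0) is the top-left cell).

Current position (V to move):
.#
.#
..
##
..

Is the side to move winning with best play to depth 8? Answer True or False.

V winning at [.#/.#/../##/..]: False

p1 V@[.#/.#/../##/..]: V00[##/##/../##/..]-1* V10[.#/##/#./##/..]-1
p2 H@[##/##/../##/..]: H20[##/##/##/##/..]+1* H40[##/##/../##/##]+1
p3 V@[##/##/##/##/..] terminal -1; root [.#/.#/../##/..] d8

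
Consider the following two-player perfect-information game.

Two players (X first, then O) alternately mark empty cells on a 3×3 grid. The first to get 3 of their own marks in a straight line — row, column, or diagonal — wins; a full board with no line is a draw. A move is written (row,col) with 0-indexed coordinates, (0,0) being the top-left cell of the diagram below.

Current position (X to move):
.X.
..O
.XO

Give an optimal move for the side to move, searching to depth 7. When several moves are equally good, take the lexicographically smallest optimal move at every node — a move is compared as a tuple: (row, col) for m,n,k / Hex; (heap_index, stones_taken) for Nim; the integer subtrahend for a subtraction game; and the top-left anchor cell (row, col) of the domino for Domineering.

[.X./..O/.XO] X move#1: (0,0):-1/XX./..O/.XO, (0,2):+1/.XX/..O/.XO*, (1,0):-1/.X./X.O/.XO, (1,1):+1/.X./.XO/.XO, (2,0):-1/.X./..O/XXO
[.XX/..O/.XO] O move#2: (0,0):-1/OXX/..O/.XO*, (1,0):-1/.XX/O.O/.XO, (1,1):-1/.XX/.OO/.XO, (2,0):-1/.XX/..O/OXO
[OXX/..O/.XO] X move#3: (1,0):-1/OXX/X.O/.XO, (1,1):+1/OXX/.XO/.XO*, (2,0):-1/OXX/..O/XXO
[OXX/.XO/.XO] end (terminal -1, O#4); searched .X./..O/.XO to 7

X's best at [.X./..O/.XO]: (0,2)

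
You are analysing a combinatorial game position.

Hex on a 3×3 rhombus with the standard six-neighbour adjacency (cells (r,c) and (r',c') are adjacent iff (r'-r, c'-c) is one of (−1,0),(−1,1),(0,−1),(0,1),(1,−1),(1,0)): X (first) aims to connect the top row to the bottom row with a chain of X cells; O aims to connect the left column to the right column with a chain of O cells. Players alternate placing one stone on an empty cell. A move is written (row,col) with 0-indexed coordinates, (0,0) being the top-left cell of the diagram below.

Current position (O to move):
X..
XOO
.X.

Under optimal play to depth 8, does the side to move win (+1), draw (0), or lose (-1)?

value(X../XOO/.X., O) = +1

ply 1, O at X../XOO/.X. | (0,1)=-1→XO./XOO/.X.; (0,2)=-1→X.O/XOO/.X.; (2,0)=+1→X../XOO/OX.*; (2,2)=-1→X../XOO/.XO
ply 2: X../XOO/OX. is terminal -1 (X); from X../XOO/.X. depth 8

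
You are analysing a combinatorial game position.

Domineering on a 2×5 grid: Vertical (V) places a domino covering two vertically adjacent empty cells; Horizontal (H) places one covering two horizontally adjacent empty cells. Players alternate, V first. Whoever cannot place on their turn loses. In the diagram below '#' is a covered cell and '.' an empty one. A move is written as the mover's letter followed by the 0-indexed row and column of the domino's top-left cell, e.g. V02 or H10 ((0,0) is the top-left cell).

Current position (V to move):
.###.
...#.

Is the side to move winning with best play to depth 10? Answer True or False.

V winning at [.###./...#.]: True

[.###./...#.] V move#1: V00:+1/####./#..#.*, V04:-1/.####/...##
[####./#..#.] H move#2: H11:-1/####./####.*
[####./####.] V move#3: V04:+1/#####/#####*
[#####/#####] end (terminal -1, H#4); searched .###./...#. to 10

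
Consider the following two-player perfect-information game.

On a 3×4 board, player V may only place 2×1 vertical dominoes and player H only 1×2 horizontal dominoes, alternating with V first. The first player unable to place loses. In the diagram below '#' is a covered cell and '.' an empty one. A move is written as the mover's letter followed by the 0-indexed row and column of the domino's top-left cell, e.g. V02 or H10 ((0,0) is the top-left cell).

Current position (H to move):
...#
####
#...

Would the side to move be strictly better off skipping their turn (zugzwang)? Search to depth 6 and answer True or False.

zugzwang(...#/####/#..., H) = False

p1 H@[...#/####/#...]: H00[##.#/####/#...]+1* H01[.###/####/#...]+1 H21[...#/####/###.]+1 H22[...#/####/#.##]+1
p2 V@[##.#/####/#...] terminal -1; root [...#/####/#...] d6
pass branch (V moves first from the same position):
  | p1 V@[...#/####/#...] terminal -1; root [...#/####/#...] d6
H moving scores +1; H passing scores +1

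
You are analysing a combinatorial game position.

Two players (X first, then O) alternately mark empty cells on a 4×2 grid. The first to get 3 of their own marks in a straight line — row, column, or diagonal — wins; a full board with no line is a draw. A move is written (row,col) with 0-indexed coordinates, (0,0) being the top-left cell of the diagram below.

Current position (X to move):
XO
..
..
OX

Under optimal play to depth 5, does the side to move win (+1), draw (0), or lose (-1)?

value(XO/../../OX, X) = 0

p1 X@[XO/../../OX]: (1,0)[XO/X./../OX]+0* (1,1)[XO/.X/../OX]+0 (2,0)[XO/../X./OX]+0 (2,1)[XO/../.X/OX]+0
p2 O@[XO/X./../OX]: (1,1)[XO/XO/../OX]-1 (2,0)[XO/X./O./OX]+0* (2,1)[XO/X./.O/OX]-1
p3 X@[XO/X./O./OX]: (1,1)[XO/XX/O./OX]+0* (2,1)[XO/X./OX/OX]+0
p4 O@[XO/XX/O./OX]: (2,1)[XO/XX/OO/OX]+0*
p5 X@[XO/XX/OO/OX] terminal +0; root [XO/../../OX] d5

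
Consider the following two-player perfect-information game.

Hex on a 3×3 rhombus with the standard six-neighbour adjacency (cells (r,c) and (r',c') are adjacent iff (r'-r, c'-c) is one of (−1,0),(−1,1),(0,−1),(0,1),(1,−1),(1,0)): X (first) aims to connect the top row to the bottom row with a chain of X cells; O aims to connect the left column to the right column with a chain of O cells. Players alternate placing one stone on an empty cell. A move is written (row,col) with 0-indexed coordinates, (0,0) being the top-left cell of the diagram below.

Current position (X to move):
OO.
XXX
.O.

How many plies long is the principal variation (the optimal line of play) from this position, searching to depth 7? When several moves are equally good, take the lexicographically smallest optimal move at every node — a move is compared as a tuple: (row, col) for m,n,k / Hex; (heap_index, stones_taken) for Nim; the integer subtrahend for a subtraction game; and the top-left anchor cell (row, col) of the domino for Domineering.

PV length from [OO./XXX/.O.]: 3 plies

ply 1, X at OO./XXX/.O. | (0,2)=+1→OOX/XXX/.O.*; (2,0)=-1→OO./XXX/XO.; (2,2)=-1→OO./XXX/.OX
ply 2, O at OOX/XXX/.O. | (2,0)=-1→OOX/XXX/OO.*; (2,2)=-1→OOX/XXX/.OO
ply 3, X at OOX/XXX/OO. | (2,2)=+1→OOX/XXX/OOX*
ply 4: OOX/XXX/OOX is terminal -1 (O); from OO./XXX/.O. depth 7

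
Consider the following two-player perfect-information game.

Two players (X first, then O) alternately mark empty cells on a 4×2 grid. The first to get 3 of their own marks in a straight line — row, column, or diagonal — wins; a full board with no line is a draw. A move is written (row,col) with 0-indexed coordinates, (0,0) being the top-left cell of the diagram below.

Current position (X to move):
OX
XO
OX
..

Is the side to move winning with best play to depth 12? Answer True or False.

ply 1, X at OX/XO/OX/.. | (3,0)=+0→OX/XO/OX/X.*; (3,1)=+0→OX/XO/OX/.X
ply 2, O at OX/XO/OX/X. | (3,1)=+0→OX/XO/OX/XO*
ply 3: OX/XO/OX/XO is terminal +0 (X); from OX/XO/OX/.. depth 12

X winning at [OX/XO/OX/..]: False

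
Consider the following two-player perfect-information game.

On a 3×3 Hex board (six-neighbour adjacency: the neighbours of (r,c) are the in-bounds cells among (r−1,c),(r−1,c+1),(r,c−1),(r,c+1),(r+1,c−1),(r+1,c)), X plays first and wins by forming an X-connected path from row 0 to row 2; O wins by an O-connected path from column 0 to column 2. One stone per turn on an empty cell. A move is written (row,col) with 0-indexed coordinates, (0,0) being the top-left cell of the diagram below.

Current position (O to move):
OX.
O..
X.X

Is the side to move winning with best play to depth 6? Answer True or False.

O winning at [OX./O../X.X]: True

p1 O@[OX./O../X.X]: (0,2)[OXO/O../X.X]-1 (1,1)[OX./OO./X.X]+1* (1,2)[OX./O.O/X.X]-1 (2,1)[OX./O../XOX]-1
p2 X@[OX./OO./X.X]: (0,2)[OXX/OO./X.X]-1* (1,2)[OX./OOX/X.X]-1 (2,1)[OX./OO./XXX]-1
p3 O@[OXX/OO./X.X]: (1,2)[OXX/OOO/X.X]+1* (2,1)[OXX/OO./XOX]-1
p4 X@[OXX/OOO/X.X] terminal -1; root [OX./O../X.X] d6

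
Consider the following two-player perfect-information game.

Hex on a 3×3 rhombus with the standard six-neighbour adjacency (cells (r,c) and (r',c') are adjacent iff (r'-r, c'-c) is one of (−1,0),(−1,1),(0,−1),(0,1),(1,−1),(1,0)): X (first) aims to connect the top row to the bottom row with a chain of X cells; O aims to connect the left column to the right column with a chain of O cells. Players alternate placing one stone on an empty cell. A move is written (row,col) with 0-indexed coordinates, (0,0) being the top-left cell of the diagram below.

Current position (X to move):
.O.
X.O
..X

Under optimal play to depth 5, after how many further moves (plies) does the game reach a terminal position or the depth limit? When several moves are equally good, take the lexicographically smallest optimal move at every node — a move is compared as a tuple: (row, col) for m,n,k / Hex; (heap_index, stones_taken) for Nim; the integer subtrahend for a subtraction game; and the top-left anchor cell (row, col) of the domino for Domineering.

[.O./X.O/..X] X move#1: (0,0):-1/XO./X.O/..X, (0,2):-1/.OX/X.O/..X, (1,1):+1/.O./XXO/..X*, (2,0):-1/.O./X.O/X.X, (2,1):-1/.O./X.O/.XX
[.O./XXO/..X] O move#2: (0,0):-1/OO./XXO/..X*, (0,2):-1/.OO/XXO/..X, (2,0):-1/.O./XXO/O.X, (2,1):-1/.O./XXO/.OX
[OO./XXO/..X] X move#3: (0,2):+1/OOX/XXO/..X*, (2,0):-1/OO./XXO/X.X, (2,1):-1/OO./XXO/.XX
[OOX/XXO/..X] O move#4: (2,0):-1/OOX/XXO/O.X*, (2,1):-1/OOX/XXO/.OX
[OOX/XXO/O.X] X move#5: (2,1):+1/OOX/XXO/OXX*
[OOX/XXO/OXX] end (terminal -1, O#6); searched .O./X.O/..X to 5

PV length from [.O./X.O/..X]: 5 plies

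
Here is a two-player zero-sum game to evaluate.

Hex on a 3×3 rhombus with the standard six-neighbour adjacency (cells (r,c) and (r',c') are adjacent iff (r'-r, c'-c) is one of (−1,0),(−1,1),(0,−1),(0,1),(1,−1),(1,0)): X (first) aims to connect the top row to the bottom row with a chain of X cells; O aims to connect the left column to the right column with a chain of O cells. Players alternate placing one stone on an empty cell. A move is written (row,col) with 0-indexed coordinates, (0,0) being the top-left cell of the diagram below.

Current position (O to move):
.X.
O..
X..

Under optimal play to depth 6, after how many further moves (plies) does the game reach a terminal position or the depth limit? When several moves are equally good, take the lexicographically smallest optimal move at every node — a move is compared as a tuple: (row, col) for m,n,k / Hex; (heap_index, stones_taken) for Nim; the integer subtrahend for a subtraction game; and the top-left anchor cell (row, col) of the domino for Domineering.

PV length from [.X./O../X..]: 3 plies

ply 1, O at .X./O../X.. | (0,0)=-1→OX./O../X..; (0,2)=-1→.XO/O../X..; (1,1)=+1→.X./OO./X..*; (1,2)=-1→.X./O.O/X..; (2,1)=-1→.X./O../XO.; (2,2)=-1→.X./O../X.O
ply 2, X at .X./OO./X.. | (0,0)=-1→XX./OO./X..*; (0,2)=-1→.XX/OO./X..; (1,2)=-1→.X./OOX/X..; (2,1)=-1→.X./OO./XX.; (2,2)=-1→.X./OO./X.X
ply 3, O at XX./OO./X.. | (0,2)=+1→XXO/OO./X..*; (1,2)=+1→XX./OOO/X..; (2,1)=+1→XX./OO./XO.; (2,2)=+1→XX./OO./X.O
ply 4: XXO/OO./X.. is terminal -1 (X); from .X./O../X.. depth 6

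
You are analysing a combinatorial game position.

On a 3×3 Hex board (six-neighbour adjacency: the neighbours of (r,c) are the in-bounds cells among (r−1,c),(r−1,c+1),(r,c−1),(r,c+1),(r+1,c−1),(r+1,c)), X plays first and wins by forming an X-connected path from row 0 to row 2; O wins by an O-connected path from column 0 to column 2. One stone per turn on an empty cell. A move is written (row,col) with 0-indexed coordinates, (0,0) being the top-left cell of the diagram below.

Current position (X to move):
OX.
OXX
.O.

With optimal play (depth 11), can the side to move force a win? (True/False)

X winning at [OX./OXX/.O.]: True

[OX./OXX/.O.] X move#1: (0,2):+1/OXX/OXX/.O.*, (2,0):+1/OX./OXX/XO., (2,2):+1/OX./OXX/.OX
[OXX/OXX/.O.] O move#2: (2,0):-1/OXX/OXX/OO.*, (2,2):-1/OXX/OXX/.OO
[OXX/OXX/OO.] X move#3: (2,2):+1/OXX/OXX/OOX*
[OXX/OXX/OOX] end (terminal -1, O#4); searched OX./OXX/.O. to 11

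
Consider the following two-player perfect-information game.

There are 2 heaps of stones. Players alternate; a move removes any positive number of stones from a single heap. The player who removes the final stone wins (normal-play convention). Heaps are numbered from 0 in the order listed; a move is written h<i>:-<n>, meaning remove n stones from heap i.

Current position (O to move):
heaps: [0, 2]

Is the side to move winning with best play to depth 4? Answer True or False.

ply 1, O at (0,2) | h1:-1=-1→(0,1); h1:-2=+1→(0,0)*
ply 2: (0,0) is terminal -1 (X); from (0,2) depth 4

O winning at [(0,2)]: True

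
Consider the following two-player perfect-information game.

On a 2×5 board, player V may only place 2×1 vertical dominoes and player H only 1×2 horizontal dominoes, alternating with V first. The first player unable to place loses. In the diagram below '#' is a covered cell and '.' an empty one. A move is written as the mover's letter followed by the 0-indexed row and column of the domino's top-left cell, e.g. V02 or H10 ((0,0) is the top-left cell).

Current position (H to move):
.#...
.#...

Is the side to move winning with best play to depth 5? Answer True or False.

ply 1, H at .#.../.#... | H02=-1→.###./.#...*; H03=-1→.#.##/.#...; H12=-1→.#.../.###.; H13=-1→.#.../.#.##
ply 2, V at .###./.#... | V00=-1→####./##...; V04=+1→.####/.#..#*
ply 3, H at .####/.#..# | H12=-1→.####/.####*
ply 4, V at .####/.#### | V00=+1→#####/#####*
ply 5: #####/##### is terminal -1 (H); from .#.../.#... depth 5

H winning at [.#.../.#...]: False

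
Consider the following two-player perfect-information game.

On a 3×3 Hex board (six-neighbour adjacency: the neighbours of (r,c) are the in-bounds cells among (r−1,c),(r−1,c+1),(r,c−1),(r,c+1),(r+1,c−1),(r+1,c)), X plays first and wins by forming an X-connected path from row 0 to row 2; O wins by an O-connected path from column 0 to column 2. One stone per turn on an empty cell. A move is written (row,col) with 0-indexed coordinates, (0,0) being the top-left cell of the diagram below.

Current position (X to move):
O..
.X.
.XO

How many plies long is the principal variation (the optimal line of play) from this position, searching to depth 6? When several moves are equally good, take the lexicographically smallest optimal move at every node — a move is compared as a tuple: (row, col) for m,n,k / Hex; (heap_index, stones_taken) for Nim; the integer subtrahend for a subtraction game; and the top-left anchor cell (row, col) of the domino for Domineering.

PV length from [O../.X./.XO]: 1 ply

p1 X@[O../.X./.XO]: (0,1)[OX./.X./.XO]+1* (0,2)[O.X/.X./.XO]+1 (1,0)[O../XX./.XO]+1 (1,2)[O../.XX/.XO]+1 (2,0)[O../.X./XXO]+1
p2 O@[OX./.X./.XO] terminal -1; root [O../.X./.XO] d6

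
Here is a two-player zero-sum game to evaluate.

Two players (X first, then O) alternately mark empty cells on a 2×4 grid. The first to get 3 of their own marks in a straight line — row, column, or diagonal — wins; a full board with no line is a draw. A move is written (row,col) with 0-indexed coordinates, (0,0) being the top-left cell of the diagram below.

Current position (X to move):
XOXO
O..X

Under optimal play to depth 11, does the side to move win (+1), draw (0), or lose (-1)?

value(XOXO/O..X, X) = 0

[XOXO/O..X] X move#1: (1,1):+0/XOXO/OX.X*, (1,2):+0/XOXO/O.XX
[XOXO/OX.X] O move#2: (1,2):+0/XOXO/OXOX*
[XOXO/OXOX] end (terminal +0, X#3); searched XOXO/O..X to 11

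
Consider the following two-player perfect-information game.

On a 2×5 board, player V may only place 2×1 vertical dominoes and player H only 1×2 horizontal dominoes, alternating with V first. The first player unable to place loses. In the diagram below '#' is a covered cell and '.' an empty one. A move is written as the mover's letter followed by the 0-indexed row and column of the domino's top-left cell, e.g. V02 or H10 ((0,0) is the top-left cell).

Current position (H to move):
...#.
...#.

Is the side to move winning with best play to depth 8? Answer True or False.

H winning at [...#./...#.]: False

ply 1, H at ...#./...#. | H00=-1→##.#./...#.*; H01=-1→.###./...#.; H10=-1→...#./##.#.; H11=-1→...#./.###.
ply 2, V at ##.#./...#. | V02=+1→####./..##.*; V04=-1→##.##/...##
ply 3, H at ####./..##. | H10=-1→####./####.*
ply 4, V at ####./####. | V04=+1→#####/#####*
ply 5: #####/##### is terminal -1 (H); from ...#./...#. depth 8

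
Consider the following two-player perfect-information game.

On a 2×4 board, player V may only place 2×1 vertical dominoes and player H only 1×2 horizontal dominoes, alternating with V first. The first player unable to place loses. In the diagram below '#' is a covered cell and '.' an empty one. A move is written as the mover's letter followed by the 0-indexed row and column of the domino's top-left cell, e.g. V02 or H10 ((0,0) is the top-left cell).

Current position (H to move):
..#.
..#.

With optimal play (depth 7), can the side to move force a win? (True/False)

H winning at [..#./..#.]: True

[..#./..#.] H move#1: H00:+1/###./..#.*, H10:+1/..#./###.
[###./..#.] V move#2: V03:-1/####/..##*
[####/..##] H move#3: H10:+1/####/####*
[####/####] end (terminal -1, V#4); searched ..#./..#. to 7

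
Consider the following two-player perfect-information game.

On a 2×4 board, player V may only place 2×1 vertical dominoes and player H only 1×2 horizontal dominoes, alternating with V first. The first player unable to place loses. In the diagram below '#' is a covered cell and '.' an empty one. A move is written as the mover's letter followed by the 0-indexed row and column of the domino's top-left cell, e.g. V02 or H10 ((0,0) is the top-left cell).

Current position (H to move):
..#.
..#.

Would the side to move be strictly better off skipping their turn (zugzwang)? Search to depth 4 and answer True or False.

[..#./..#.] H move#1: H00:+1/###./..#.*, H10:+1/..#./###.
[###./..#.] V move#2: V03:-1/####/..##*
[####/..##] H move#3: H10:+1/####/####*
[####/####] end (terminal -1, V#4); searched ..#./..#. to 4
suppose H passes — search the same position with V to move:
pass> [..#./..#.] V move#1: V00:+1/#.#./#.#.*, V01:+1/.##./.##., V03:-1/..##/..##
pass> [#.#./#.#.] end (terminal -1, H#2); searched ..#./..#. to 4
for H: play +1, pass -1

zugzwang(..#./..#., H) = False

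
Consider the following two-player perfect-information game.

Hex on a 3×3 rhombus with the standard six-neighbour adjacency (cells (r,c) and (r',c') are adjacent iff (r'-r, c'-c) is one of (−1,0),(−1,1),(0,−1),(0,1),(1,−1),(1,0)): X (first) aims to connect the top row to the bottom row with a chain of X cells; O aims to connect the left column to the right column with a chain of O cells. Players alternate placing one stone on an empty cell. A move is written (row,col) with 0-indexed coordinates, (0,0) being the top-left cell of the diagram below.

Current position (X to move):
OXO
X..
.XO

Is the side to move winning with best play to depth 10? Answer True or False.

X winning at [OXO/X../.XO]: True

[OXO/X../.XO] X move#1: (1,1):+1/OXO/XX./.XO*, (1,2):+1/OXO/X.X/.XO, (2,0):+1/OXO/X../XXO
[OXO/XX./.XO] end (terminal -1, O#2); searched OXO/X../.XO to 10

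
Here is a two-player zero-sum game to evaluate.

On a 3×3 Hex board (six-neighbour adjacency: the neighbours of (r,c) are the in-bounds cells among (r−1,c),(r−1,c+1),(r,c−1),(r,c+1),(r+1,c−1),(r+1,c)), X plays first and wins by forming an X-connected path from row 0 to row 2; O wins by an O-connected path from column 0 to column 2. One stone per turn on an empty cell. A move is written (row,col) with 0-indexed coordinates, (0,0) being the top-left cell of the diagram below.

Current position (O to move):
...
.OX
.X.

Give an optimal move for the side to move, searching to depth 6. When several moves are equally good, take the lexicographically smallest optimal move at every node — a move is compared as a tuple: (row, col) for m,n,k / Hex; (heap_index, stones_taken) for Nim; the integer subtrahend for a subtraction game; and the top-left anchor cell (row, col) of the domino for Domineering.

O's best at [.../.OX/.X.]: (0,2)

ply 1, O at .../.OX/.X. | (0,0)=-1→O../.OX/.X.; (0,1)=-1→.O./.OX/.X.; (0,2)=+1→..O/.OX/.X.*; (1,0)=-1→.../OOX/.X.; (2,0)=-1→.../.OX/OX.; (2,2)=-1→.../.OX/.XO
ply 2, X at ..O/.OX/.X. | (0,0)=-1→X.O/.OX/.X.*; (0,1)=-1→.XO/.OX/.X.; (1,0)=-1→..O/XOX/.X.; (2,0)=-1→..O/.OX/XX.; (2,2)=-1→..O/.OX/.XX
ply 3, O at X.O/.OX/.X. | (0,1)=+1→XOO/.OX/.X.*; (1,0)=+1→X.O/OOX/.X.; (2,0)=+1→X.O/.OX/OX.; (2,2)=+1→X.O/.OX/.XO
ply 4, X at XOO/.OX/.X. | (1,0)=-1→XOO/XOX/.X.*; (2,0)=-1→XOO/.OX/XX.; (2,2)=-1→XOO/.OX/.XX
ply 5, O at XOO/XOX/.X. | (2,0)=+1→XOO/XOX/OX.*; (2,2)=-1→XOO/XOX/.XO
ply 6: XOO/XOX/OX. is terminal -1 (X); from .../.OX/.X. depth 6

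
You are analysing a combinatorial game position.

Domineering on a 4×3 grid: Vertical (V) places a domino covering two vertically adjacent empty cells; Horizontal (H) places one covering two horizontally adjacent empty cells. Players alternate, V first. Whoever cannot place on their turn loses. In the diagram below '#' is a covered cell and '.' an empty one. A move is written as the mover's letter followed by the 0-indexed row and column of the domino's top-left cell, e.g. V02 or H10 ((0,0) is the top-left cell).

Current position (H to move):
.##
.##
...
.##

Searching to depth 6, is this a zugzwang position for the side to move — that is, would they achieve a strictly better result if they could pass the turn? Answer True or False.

ply 1, H at .##/.##/.../.## | H20=-1→.##/.##/##./.##*; H21=-1→.##/.##/.##/.##
ply 2, V at .##/.##/##./.## | V00=+1→###/###/##./.##*
ply 3: ###/###/##./.## is terminal -1 (H); from .##/.##/.../.## depth 6
if H skipped the turn, V would face:
~ ply 1, V at .##/.##/.../.## | V00=-1→###/###/.../.##; V10=-1→.##/###/#../.##; V20=+1→.##/.##/#../###*
~ ply 2, H at .##/.##/#../### | H21=-1→.##/.##/###/###*
~ ply 3, V at .##/.##/###/### | V00=+1→###/###/###/###*
~ ply 4: ###/###/###/### is terminal -1 (H); from .##/.##/.../.## depth 6
compare (H): move=-1 vs pass=-1

zugzwang(.##/.##/.../.##, H) = False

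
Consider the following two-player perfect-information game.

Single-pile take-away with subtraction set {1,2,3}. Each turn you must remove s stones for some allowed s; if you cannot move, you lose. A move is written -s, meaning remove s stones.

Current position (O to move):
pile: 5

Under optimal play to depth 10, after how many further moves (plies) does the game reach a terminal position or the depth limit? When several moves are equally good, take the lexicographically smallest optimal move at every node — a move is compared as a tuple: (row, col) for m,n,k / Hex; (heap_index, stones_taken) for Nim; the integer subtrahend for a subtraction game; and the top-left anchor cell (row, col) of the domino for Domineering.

PV length from [5]: 3 plies

ply 1, O at 5 | -1=+1→4*; -2=-1→3; -3=-1→2
ply 2, X at 4 | -1=-1→3*; -2=-1→2; -3=-1→1
ply 3, O at 3 | -1=-1→2; -2=-1→1; -3=+1→0*
ply 4: 0 is terminal -1 (X); from 5 depth 10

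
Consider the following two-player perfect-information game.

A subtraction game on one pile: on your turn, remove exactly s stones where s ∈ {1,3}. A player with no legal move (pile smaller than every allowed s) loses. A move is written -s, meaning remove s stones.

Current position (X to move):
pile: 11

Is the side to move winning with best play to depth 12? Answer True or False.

p1 X@[11]: -1[10]+1* -3[8]+1
p2 O@[10]: -1[9]-1* -3[7]-1
p3 X@[9]: -1[8]+1* -3[6]+1
p4 O@[8]: -1[7]-1* -3[5]-1
p5 X@[7]: -1[6]+1* -3[4]+1
p6 O@[6]: -1[5]-1* -3[3]-1
p7 X@[5]: -1[4]+1* -3[2]+1
p8 O@[4]: -1[3]-1* -3[1]-1
p9 X@[3]: -1[2]+1* -3[0]+1
p10 O@[2]: -1[1]-1*
p11 X@[1]: -1[0]+1*
p12 O@[0] terminal -1; root [11] d12

X winning at [11]: True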